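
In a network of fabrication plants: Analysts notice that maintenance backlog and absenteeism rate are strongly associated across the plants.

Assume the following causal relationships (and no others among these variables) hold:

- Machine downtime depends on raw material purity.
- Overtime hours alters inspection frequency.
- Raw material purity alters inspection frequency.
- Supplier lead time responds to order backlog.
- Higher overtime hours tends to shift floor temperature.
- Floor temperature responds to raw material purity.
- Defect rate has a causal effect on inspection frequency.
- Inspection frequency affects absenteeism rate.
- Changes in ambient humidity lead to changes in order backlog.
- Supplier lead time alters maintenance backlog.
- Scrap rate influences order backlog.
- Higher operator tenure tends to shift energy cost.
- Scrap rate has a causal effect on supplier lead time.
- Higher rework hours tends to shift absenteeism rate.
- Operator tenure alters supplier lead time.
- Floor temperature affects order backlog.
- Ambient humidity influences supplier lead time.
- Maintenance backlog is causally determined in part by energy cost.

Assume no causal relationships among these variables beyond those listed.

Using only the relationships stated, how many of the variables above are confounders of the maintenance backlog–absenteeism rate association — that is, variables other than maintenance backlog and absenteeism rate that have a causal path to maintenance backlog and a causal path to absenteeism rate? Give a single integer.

2

The common causes are: overtime hours (to maintenance backlog via overtime hours → floor temperature → order backlog → supplier lead time → maintenance backlog; to absenteeism rate via overtime hours → inspection frequency → absenteeism rate); raw material purity (to maintenance backlog via raw material purity → floor temperature → order backlog → supplier lead time → maintenance backlog; to absenteeism rate via raw material purity → inspection frequency → absenteeism rate).
Every other variable lacks a causal path to at least one of maintenance backlog and absenteeism rate.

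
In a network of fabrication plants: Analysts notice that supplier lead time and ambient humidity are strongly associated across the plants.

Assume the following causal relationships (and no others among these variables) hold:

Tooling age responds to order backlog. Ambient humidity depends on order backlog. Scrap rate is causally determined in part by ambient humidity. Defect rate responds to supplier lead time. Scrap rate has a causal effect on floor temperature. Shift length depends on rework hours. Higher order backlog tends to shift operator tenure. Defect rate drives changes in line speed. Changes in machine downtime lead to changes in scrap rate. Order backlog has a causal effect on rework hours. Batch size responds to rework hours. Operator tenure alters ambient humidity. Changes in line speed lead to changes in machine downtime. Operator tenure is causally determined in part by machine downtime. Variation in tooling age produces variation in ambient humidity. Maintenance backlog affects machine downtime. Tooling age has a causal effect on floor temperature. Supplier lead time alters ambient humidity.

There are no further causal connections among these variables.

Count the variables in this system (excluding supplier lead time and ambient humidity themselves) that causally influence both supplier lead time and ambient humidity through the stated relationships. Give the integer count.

No listed variable has a causal path to both supplier lead time and ambient humidity, so there are no common causes.

0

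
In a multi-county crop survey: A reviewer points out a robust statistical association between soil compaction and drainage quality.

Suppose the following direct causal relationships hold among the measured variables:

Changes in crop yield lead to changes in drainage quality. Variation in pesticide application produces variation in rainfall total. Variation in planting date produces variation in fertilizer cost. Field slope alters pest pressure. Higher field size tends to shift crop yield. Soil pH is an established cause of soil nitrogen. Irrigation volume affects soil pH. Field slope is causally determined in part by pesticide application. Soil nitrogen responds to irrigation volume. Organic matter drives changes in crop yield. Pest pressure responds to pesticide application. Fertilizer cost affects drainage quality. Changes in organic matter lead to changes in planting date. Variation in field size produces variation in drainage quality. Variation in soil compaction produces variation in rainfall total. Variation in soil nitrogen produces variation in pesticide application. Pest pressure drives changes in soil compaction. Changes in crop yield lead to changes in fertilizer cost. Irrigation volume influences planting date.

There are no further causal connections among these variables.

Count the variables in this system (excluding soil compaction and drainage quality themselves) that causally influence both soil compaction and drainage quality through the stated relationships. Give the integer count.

The common causes are: irrigation volume (to soil compaction via irrigation volume → soil nitrogen → pesticide application → pest pressure → soil compaction; to drainage quality via irrigation volume → planting date → fertilizer cost → drainage quality).
Every other variable lacks a causal path to at least one of soil compaction and drainage quality.

1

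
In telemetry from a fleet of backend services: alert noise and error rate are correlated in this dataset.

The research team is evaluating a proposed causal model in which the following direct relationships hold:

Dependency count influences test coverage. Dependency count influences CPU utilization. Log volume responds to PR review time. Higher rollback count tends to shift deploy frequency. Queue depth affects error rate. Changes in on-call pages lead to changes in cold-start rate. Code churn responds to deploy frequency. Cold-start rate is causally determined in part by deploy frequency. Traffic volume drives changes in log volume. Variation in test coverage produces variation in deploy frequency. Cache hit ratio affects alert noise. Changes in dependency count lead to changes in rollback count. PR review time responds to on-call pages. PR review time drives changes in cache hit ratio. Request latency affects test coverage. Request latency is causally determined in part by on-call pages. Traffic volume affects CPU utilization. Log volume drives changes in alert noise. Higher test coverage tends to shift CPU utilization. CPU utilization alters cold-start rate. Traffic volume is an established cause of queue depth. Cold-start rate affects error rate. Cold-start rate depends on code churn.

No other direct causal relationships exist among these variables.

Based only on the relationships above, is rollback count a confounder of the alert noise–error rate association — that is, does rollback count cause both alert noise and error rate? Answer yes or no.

Rollback count has no stated causal path to alert noise. A confounder must cause both variables, so rollback count does not qualify.

no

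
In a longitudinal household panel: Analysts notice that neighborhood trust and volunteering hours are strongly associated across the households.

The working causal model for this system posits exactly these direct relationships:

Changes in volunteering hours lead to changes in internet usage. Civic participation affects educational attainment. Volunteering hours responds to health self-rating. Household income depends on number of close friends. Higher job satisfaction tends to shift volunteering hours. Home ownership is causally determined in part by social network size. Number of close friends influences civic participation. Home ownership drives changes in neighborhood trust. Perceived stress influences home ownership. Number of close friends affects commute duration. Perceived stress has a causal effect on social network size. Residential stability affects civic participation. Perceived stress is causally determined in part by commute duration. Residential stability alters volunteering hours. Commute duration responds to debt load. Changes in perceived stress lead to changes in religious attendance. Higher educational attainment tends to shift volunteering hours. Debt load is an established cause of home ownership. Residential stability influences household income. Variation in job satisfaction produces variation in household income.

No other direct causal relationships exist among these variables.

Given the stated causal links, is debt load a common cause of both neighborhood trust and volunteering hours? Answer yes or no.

no

Debt load has no stated causal path to volunteering hours. A confounder must cause both variables, so debt load does not qualify.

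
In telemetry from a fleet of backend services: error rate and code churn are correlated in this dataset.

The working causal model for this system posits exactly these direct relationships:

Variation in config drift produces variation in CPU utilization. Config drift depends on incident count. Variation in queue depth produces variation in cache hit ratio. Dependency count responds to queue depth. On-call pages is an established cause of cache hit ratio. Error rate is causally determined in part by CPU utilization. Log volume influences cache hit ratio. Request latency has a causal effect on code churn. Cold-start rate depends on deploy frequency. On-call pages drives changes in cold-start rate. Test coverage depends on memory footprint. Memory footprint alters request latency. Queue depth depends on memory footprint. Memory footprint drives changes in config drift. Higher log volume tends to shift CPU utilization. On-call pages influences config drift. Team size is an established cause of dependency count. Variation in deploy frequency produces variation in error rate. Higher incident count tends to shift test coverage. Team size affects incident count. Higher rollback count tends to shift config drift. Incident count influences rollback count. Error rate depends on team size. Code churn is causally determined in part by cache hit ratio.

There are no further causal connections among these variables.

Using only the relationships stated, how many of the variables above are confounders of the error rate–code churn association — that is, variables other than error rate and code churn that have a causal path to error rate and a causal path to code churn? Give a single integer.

3

The common causes are: log volume (to error rate via log volume → CPU utilization → error rate; to code churn via log volume → cache hit ratio → code churn); memory footprint (to error rate via memory footprint → config drift → CPU utilization → error rate; to code churn via memory footprint → request latency → code churn); on-call pages (to error rate via on-call pages → config drift → CPU utilization → error rate; to code churn via on-call pages → cache hit ratio → code churn).
Every other variable lacks a causal path to at least one of error rate and code churn.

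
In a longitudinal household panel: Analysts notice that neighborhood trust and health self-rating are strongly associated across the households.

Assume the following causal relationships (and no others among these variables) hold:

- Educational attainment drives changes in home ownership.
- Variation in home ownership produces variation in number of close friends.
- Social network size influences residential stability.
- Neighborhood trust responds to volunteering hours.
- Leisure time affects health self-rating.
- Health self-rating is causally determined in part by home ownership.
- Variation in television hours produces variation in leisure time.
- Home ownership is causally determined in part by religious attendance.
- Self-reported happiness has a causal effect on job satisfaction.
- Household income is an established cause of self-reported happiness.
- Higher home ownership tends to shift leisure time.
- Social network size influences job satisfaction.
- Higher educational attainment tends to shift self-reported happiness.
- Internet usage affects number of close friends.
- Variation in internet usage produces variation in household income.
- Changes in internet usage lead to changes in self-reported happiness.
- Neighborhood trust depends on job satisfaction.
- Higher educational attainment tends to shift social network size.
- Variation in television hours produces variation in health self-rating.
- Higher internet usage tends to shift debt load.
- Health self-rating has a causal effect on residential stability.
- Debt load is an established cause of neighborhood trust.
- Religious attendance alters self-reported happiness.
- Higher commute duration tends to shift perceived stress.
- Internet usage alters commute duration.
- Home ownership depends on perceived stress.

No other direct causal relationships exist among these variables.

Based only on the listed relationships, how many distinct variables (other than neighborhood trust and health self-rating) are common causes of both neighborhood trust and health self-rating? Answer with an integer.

3

The common causes are: educational attainment (to neighborhood trust via educational attainment → social network size → job satisfaction → neighborhood trust; to health self-rating via educational attainment → home ownership → health self-rating); internet usage (to neighborhood trust via internet usage → debt load → neighborhood trust; to health self-rating via internet usage → commute duration → perceived stress → home ownership → health self-rating); religious attendance (to neighborhood trust via religious attendance → self-reported happiness → job satisfaction → neighborhood trust; to health self-rating via religious attendance → home ownership → health self-rating).
Every other variable lacks a causal path to at least one of neighborhood trust and health self-rating.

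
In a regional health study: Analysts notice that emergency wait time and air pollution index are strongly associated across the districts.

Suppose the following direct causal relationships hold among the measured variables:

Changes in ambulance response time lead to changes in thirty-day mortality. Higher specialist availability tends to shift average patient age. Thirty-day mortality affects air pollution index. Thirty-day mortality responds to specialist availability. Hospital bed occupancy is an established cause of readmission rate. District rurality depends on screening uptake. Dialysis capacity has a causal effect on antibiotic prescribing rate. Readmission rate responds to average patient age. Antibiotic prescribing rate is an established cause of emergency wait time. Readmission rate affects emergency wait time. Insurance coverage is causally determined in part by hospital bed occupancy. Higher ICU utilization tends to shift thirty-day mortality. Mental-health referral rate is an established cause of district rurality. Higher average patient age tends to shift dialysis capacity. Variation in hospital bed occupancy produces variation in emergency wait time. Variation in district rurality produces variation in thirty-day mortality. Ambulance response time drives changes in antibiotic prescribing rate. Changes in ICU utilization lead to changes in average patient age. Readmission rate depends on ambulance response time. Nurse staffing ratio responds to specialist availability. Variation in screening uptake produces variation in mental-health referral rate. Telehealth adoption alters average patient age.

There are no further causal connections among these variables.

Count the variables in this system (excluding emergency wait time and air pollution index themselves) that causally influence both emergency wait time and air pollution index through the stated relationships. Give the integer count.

3

The common causes are: ICU utilization (to emergency wait time via ICU utilization → average patient age → readmission rate → emergency wait time; to air pollution index via ICU utilization → thirty-day mortality → air pollution index); ambulance response time (to emergency wait time via ambulance response time → antibiotic prescribing rate → emergency wait time; to air pollution index via ambulance response time → thirty-day mortality → air pollution index); specialist availability (to emergency wait time via specialist availability → average patient age → readmission rate → emergency wait time; to air pollution index via specialist availability → thirty-day mortality → air pollution index).
Every other variable lacks a causal path to at least one of emergency wait time and air pollution index.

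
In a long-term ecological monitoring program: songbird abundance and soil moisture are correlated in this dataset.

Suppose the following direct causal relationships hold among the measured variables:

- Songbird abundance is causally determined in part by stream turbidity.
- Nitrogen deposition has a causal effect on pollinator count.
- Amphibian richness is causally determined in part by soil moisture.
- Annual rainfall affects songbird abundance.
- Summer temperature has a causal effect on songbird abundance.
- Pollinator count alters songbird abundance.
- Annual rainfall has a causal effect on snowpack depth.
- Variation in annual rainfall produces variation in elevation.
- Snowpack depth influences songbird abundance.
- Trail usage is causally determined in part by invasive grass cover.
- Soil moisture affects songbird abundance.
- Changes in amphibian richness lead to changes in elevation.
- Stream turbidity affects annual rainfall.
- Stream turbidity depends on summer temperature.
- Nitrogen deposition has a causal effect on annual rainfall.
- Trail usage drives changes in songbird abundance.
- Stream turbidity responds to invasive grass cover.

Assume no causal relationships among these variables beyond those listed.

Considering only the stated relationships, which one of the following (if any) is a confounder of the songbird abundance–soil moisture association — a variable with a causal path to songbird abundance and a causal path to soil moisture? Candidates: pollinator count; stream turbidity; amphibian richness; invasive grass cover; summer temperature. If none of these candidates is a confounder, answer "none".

none

None of the listed candidates has causal paths to both songbird abundance and soil moisture in the stated relationships, so none is a common cause.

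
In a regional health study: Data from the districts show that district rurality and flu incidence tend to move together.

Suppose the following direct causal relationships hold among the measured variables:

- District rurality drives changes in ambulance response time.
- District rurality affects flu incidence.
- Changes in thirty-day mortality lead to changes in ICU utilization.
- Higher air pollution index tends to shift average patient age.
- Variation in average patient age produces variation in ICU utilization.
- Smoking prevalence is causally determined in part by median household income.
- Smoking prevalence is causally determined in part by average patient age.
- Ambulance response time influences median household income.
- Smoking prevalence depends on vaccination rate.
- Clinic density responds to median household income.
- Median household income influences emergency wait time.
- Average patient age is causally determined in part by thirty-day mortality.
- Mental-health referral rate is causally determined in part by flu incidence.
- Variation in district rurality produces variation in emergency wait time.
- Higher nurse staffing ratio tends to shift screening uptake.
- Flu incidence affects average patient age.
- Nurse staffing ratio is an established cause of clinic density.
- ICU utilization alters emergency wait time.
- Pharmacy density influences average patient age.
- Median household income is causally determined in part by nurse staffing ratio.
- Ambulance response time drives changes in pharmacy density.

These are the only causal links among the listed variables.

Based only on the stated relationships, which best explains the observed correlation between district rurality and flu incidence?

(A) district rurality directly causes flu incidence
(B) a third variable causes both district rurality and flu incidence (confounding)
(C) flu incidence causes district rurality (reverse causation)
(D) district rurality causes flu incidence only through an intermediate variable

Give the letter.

There is a stated direct causal link district rurality → flu incidence, and no variable causes both district rurality and flu incidence, so the correlation reflects direct causation.

A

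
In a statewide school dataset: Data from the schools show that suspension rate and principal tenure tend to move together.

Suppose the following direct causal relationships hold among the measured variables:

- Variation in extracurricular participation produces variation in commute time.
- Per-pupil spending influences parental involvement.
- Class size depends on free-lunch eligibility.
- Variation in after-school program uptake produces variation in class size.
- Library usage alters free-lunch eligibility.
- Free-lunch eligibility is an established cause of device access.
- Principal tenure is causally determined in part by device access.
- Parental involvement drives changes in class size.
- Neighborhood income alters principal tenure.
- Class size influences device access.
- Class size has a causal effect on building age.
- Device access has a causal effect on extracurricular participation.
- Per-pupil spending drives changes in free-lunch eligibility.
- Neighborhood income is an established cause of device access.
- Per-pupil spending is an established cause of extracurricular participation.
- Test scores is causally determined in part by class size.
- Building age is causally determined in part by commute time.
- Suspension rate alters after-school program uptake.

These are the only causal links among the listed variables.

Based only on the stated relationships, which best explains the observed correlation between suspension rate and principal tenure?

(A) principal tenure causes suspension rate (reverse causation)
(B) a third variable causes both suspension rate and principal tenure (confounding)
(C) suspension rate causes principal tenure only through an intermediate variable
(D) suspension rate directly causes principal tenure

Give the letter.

Suspension rate reaches principal tenure through suspension rate → after-school program uptake → class size → device access → principal tenure — an indirect causal chain with no direct suspension rate → principal tenure link. No variable causes both suspension rate and principal tenure, so confounding is ruled out; the effect is mediated.

C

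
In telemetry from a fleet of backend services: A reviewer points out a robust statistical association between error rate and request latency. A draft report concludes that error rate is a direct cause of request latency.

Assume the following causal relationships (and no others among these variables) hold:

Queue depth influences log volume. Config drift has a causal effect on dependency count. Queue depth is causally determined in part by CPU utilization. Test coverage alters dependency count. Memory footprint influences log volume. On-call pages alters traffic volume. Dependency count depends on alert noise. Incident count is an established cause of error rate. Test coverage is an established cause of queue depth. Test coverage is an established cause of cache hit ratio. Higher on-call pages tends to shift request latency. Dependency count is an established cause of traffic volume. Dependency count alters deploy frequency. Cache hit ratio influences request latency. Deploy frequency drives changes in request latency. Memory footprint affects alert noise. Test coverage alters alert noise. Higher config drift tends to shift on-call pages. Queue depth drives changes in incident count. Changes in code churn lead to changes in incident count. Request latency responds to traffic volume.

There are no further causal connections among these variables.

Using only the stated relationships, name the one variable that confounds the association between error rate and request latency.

test coverage

Test coverage has a causal path to error rate (test coverage → queue depth → incident count → error rate) and a separate causal path to request latency (test coverage → cache hit ratio → request latency), so it is a common cause of both.
No stated relationship gives error rate a causal route to request latency, so the correlation is explained by the shared upstream cause rather than a direct effect.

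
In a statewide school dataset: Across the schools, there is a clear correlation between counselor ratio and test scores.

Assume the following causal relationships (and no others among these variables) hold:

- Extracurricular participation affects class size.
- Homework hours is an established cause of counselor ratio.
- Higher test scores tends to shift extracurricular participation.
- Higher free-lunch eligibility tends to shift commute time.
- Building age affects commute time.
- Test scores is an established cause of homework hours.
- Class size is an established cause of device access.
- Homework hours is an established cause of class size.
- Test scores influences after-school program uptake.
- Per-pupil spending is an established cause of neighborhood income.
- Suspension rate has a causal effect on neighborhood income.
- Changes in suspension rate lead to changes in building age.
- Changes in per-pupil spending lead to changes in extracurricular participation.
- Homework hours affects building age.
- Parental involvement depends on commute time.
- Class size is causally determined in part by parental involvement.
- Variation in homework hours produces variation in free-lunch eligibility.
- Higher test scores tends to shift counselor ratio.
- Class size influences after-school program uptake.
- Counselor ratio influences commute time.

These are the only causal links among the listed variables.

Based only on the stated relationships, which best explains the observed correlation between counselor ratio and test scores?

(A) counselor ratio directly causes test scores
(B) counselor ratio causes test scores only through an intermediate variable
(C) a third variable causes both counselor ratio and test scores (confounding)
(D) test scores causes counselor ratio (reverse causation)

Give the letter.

D

The stated link runs test scores → counselor ratio; counselor ratio has no causal path to test scores. No variable causes both, so confounding is ruled out. The correlation reflects reverse causation.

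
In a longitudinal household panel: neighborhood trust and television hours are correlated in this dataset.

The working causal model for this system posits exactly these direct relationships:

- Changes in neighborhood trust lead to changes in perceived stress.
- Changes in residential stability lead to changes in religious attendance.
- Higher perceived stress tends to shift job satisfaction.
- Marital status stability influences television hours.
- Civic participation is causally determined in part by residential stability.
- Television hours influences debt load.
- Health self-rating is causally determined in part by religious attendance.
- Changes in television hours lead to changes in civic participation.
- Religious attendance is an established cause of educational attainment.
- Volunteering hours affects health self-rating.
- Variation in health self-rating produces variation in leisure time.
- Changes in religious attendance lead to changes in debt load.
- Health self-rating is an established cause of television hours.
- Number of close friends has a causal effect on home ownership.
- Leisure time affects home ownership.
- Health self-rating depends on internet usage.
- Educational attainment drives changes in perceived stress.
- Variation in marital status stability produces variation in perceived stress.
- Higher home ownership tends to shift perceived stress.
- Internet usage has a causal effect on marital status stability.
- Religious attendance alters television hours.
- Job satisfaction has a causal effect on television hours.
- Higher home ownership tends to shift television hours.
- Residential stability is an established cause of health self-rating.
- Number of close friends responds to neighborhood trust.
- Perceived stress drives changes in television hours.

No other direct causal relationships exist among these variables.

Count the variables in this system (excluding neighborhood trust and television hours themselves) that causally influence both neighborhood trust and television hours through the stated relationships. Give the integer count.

No listed variable has a causal path to both neighborhood trust and television hours, so there are no common causes.

0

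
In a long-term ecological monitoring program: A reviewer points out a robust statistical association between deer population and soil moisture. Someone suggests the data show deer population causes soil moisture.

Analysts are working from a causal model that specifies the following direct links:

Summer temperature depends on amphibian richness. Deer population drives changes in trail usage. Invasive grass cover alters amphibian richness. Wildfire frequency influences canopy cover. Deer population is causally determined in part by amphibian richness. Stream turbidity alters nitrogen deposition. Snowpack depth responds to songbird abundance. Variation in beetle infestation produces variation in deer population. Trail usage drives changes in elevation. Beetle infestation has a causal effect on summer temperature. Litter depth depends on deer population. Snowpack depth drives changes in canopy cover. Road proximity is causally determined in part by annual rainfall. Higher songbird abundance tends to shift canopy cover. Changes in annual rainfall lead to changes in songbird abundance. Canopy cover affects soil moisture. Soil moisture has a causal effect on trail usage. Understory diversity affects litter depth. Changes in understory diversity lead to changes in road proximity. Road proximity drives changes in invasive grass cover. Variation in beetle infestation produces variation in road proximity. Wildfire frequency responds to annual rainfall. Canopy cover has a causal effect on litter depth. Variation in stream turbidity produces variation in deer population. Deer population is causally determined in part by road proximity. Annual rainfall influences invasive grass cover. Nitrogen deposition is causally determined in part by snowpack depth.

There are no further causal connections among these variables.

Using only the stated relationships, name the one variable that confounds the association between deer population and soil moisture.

Annual rainfall has a causal path to deer population (annual rainfall → road proximity → deer population) and a separate causal path to soil moisture (annual rainfall → songbird abundance → canopy cover → soil moisture), so it is a common cause of both.
No stated relationship gives deer population a causal route to soil moisture, so the correlation is explained by the shared upstream cause rather than a direct effect.

annual rainfall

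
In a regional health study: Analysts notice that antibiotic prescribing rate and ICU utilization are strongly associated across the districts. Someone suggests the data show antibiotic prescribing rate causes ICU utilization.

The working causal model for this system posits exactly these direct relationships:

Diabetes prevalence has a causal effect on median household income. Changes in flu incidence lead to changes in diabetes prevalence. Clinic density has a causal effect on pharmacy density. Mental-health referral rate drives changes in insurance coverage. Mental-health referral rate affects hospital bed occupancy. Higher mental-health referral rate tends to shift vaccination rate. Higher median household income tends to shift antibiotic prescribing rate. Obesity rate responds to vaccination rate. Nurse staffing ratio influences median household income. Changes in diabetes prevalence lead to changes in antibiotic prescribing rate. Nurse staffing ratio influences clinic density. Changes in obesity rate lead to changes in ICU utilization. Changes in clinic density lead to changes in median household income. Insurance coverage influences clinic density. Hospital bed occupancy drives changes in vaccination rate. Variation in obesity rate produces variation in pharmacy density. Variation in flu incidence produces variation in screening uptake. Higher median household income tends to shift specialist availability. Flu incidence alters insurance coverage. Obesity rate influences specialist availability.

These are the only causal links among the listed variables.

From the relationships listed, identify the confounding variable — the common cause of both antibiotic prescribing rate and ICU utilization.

mental-health referral rate

Mental-health referral rate has a causal path to antibiotic prescribing rate (mental-health referral rate → insurance coverage → clinic density → median household income → antibiotic prescribing rate) and a separate causal path to ICU utilization (mental-health referral rate → vaccination rate → obesity rate → ICU utilization), so it is a common cause of both.
No stated relationship gives antibiotic prescribing rate a causal route to ICU utilization, so the correlation is explained by the shared upstream cause rather than a direct effect.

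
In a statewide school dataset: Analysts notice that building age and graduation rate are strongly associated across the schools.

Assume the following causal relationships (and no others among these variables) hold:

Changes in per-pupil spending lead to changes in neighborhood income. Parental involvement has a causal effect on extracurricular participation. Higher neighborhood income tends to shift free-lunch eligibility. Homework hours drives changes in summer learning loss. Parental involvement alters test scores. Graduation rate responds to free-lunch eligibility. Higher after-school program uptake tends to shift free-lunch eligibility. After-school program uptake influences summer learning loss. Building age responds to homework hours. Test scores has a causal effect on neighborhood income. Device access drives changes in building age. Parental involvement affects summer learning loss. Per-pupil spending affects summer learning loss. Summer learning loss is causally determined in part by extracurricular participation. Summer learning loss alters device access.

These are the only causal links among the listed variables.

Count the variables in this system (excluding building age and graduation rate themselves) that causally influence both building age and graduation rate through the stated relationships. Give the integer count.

The common causes are: after-school program uptake (to building age via after-school program uptake → summer learning loss → device access → building age; to graduation rate via after-school program uptake → free-lunch eligibility → graduation rate); parental involvement (to building age via parental involvement → summer learning loss → device access → building age; to graduation rate via parental involvement → test scores → neighborhood income → free-lunch eligibility → graduation rate); per-pupil spending (to building age via per-pupil spending → summer learning loss → device access → building age; to graduation rate via per-pupil spending → neighborhood income → free-lunch eligibility → graduation rate).
Every other variable lacks a causal path to at least one of building age and graduation rate.

3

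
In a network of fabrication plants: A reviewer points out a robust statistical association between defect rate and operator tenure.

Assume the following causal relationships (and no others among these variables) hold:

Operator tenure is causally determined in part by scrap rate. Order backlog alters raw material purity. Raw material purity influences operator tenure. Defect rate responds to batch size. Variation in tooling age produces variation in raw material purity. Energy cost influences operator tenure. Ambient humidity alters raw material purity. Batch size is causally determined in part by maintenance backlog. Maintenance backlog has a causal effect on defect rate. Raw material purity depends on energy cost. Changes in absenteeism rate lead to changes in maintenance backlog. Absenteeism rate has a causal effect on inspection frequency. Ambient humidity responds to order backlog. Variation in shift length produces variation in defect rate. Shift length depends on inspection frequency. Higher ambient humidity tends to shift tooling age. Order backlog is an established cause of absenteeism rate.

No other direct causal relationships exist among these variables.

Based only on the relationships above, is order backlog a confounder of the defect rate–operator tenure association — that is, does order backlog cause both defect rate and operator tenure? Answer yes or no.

Order backlog has a causal path to defect rate (order backlog → absenteeism rate → maintenance backlog → defect rate) and to operator tenure (order backlog → raw material purity → operator tenure), so it is a common cause of both — a confounder.

yes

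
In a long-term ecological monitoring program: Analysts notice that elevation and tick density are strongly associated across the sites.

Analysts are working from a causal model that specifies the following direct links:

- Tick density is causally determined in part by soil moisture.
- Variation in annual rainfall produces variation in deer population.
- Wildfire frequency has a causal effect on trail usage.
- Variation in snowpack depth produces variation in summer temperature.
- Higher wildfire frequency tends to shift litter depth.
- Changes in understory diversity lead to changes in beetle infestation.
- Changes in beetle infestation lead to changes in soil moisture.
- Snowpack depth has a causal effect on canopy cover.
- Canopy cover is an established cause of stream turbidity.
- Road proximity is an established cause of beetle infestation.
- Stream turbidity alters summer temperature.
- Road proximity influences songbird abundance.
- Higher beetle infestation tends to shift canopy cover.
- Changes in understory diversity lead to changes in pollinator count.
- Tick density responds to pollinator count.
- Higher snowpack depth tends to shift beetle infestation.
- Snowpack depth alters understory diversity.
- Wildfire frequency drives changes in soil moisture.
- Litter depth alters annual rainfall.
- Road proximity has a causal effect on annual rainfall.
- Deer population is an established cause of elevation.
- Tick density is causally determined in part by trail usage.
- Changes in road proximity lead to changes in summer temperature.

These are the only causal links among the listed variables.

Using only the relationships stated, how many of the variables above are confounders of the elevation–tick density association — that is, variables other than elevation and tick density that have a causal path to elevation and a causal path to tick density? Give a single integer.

The common causes are: road proximity (to elevation via road proximity → annual rainfall → deer population → elevation; to tick density via road proximity → beetle infestation → soil moisture → tick density); wildfire frequency (to elevation via wildfire frequency → litter depth → annual rainfall → deer population → elevation; to tick density via wildfire frequency → trail usage → tick density).
Every other variable lacks a causal path to at least one of elevation and tick density.

2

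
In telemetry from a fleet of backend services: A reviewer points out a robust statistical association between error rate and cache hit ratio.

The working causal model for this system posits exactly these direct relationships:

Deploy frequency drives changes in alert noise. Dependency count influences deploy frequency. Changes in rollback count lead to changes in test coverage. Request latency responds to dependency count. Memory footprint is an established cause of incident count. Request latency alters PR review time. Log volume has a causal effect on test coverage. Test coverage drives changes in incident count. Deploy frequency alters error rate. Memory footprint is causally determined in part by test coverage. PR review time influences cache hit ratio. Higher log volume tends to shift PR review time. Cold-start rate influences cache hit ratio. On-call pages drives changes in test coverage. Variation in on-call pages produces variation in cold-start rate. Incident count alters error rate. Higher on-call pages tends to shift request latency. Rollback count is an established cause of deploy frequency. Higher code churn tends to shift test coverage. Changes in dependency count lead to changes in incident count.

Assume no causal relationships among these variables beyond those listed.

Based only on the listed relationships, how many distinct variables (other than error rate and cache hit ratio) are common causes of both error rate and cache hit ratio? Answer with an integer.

The common causes are: dependency count (to error rate via dependency count → deploy frequency → error rate; to cache hit ratio via dependency count → request latency → PR review time → cache hit ratio); log volume (to error rate via log volume → test coverage → incident count → error rate; to cache hit ratio via log volume → PR review time → cache hit ratio); on-call pages (to error rate via on-call pages → test coverage → incident count → error rate; to cache hit ratio via on-call pages → cold-start rate → cache hit ratio).
Every other variable lacks a causal path to at least one of error rate and cache hit ratio.

3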